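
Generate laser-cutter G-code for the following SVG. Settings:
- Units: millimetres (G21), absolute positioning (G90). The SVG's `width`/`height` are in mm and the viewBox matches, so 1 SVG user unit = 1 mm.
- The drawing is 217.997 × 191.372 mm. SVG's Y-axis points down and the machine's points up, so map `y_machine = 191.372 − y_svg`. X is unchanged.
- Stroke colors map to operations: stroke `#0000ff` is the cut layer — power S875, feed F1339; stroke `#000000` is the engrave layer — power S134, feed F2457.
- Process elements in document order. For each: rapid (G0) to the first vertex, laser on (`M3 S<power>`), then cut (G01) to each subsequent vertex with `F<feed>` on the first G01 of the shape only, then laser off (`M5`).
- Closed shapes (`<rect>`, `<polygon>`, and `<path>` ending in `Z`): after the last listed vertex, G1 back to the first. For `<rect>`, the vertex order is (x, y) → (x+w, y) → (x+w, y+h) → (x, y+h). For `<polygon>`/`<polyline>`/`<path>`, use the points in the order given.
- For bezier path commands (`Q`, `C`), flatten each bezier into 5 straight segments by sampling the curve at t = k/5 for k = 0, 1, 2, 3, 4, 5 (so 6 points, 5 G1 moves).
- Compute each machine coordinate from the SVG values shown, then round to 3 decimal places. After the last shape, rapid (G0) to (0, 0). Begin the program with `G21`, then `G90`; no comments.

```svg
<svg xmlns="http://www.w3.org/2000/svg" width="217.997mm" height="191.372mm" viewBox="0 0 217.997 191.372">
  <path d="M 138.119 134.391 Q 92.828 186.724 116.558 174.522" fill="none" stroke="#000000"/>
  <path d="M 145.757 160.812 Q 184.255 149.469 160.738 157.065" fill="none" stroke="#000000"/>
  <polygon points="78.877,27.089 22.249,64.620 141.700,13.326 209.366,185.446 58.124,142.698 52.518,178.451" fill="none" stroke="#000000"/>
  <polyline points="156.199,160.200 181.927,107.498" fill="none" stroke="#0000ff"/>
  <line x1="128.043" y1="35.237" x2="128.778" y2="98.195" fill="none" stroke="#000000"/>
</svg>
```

Since the viewBox matches the mm dimensions, user units are millimetres directly. The only transform is the Y-flip y_m = 191.372 − y_svg.

Shape 1 is a quadratic bezier drawn with `<path>`. Its stroke #000000 means engrave at S134, F2457. After flipping Y the toolpath is (138.119,56.981) → (122.763,38.629) → (112.930,25.440) → (108.617,17.414) → (109.827,14.551) → (116.558,16.850).

Shape 2 is a quadratic bezier drawn with `<path>`. Its stroke #000000 means engrave at S134, F2457. After flipping Y the toolpath is (145.757,30.560) → (158.676,34.340) → (166.633,36.604) → (169.629,37.354) → (167.664,36.588) → (160.738,34.307).

Shape 3 is a closed polygon drawn with `<polygon>`. Its stroke #000000 means engrave at S134, F2457. After flipping Y the toolpath is (78.877,164.283) → (22.249,126.752) → (141.700,178.046) → (209.366,5.926) → (58.124,48.674) → (52.518,12.921) → (78.877,164.283), returning to the start.

Shape 4 is a line segment drawn with `<polyline>`. Its stroke #0000ff means cut at S875, F1339. After flipping Y the toolpath is (156.199,31.172) → (181.927,83.874).

Shape 5 is a line segment drawn with `<line>`. Its stroke #000000 means engrave at S134, F2457. After flipping Y the toolpath is (128.043,156.135) → (128.778,93.177).

G21
G90
G0 X138.119 Y56.981
M3 S134
G01 X122.763 Y38.629 F2457
G01 X112.930 Y25.440
G01 X108.617 Y17.414
G01 X109.827 Y14.551
G01 X116.558 Y16.850
M5
G0 X145.757 Y30.560
M3 S134
G01 X158.676 Y34.340 F2457
G01 X166.633 Y36.604
G01 X169.629 Y37.354
G01 X167.664 Y36.588
G01 X160.738 Y34.307
M5
G0 X78.877 Y164.283
M3 S134
G01 X22.249 Y126.752 F2457
G01 X141.700 Y178.046
G01 X209.366 Y5.926
G01 X58.124 Y48.674
G01 X52.518 Y12.921
G01 X78.877 Y164.283
M5
G0 X156.199 Y31.172
M3 S875
G01 X181.927 Y83.874 F1339
M5
G0 X128.043 Y156.135
M3 S134
G01 X128.778 Y93.177 F2457
M5
G0 X0.000 Y0.000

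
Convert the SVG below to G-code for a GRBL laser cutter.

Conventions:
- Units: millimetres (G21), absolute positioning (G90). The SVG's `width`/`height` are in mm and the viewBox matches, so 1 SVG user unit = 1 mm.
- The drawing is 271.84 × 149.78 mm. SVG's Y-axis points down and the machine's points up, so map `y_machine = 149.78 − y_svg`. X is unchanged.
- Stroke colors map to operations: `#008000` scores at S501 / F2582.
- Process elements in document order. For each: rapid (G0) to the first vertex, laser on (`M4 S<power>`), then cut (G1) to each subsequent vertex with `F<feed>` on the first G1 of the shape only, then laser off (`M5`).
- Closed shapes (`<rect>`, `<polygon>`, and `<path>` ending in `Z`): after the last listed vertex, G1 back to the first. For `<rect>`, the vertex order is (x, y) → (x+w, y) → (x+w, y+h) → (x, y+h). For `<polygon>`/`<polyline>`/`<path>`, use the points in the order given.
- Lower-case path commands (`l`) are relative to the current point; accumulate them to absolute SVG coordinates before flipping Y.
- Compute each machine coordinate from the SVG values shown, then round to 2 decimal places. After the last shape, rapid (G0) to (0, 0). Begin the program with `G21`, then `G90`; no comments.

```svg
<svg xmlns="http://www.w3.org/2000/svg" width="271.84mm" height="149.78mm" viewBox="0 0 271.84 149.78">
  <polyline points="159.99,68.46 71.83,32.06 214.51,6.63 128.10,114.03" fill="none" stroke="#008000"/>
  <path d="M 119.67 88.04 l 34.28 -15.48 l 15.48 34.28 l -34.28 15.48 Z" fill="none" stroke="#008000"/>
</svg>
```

G21
G90
G0 X159.99 Y81.32
M4 S501
G1 X71.83 Y117.72 F2582
G1 X214.51 Y143.15
G1 X128.10 Y35.75
M5
G0 X119.67 Y61.74
M4 S501
G1 X153.95 Y77.22 F2582
G1 X169.43 Y42.94
G1 X135.15 Y27.46
G1 X119.67 Y61.74
M5
G0 X0.00 Y0.00

viewBox `0 0 271.84 149.78` with mm width/height → 1 unit = 1 mm. Flip: y_m = 149.78 − y_svg.

**Shape 1** — `<polyline>` open polyline, stroke `#008000` → score (S501, F2582). Machine vertices: (159.99,81.32) → (71.83,117.72) → (214.51,143.15) → (128.10,35.75). Open path.

**Shape 2** — `<path>` regular polygon, stroke `#008000` → score (S501, F2582). Machine vertices: (119.67,61.74) → (153.95,77.22) → (169.43,42.94) → (135.15,27.46) → (119.67,61.74). Closed: final G1 returns to the first vertex.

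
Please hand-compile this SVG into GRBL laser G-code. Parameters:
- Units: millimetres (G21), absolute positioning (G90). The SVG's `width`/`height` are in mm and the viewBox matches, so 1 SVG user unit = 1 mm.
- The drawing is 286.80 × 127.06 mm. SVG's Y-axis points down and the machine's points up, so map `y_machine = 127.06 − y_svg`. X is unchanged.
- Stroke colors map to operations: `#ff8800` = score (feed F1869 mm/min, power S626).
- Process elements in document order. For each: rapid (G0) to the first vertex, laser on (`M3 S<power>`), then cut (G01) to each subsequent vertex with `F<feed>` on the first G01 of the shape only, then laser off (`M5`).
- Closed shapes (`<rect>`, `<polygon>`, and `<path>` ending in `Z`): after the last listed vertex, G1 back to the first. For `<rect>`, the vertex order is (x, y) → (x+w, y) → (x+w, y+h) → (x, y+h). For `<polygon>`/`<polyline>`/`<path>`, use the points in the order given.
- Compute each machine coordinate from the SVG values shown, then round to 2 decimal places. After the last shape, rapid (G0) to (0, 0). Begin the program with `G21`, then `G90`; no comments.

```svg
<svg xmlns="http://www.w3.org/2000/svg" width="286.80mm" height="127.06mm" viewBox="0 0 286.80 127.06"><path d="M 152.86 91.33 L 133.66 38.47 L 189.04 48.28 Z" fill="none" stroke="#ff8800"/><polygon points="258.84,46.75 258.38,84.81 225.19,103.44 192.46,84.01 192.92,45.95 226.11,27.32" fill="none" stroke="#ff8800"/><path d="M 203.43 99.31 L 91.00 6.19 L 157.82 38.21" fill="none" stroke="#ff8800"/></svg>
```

G21
G90
G0 X152.86 Y35.73
M3 S626
G01 X133.66 Y88.59 F1869
G01 X189.04 Y78.78
G01 X152.86 Y35.73
M5
G0 X258.84 Y80.31
M3 S626
G01 X258.38 Y42.25 F1869
G01 X225.19 Y23.62
G01 X192.46 Y43.05
G01 X192.92 Y81.11
G01 X226.11 Y99.74
G01 X258.84 Y80.31
M5
G0 X203.43 Y27.75
M3 S626
G01 X91.00 Y120.87 F1869
G01 X157.82 Y88.85
M5
G0 X0.00 Y0.00

viewBox `0 0 286.80 127.06` with mm width/height → 1 unit = 1 mm. Flip: y_m = 127.06 − y_svg.

**Shape 1** — `<path>` regular polygon, stroke `#ff8800` → score (S626, F1869). Machine vertices: (152.86,35.73) → (133.66,88.59) → (189.04,78.78) → (152.86,35.73). Closed: final G1 returns to the first vertex.

**Shape 2** — `<polygon>` regular polygon, stroke `#ff8800` → score (S626, F1869). Machine vertices: (258.84,80.31) → (258.38,42.25) → (225.19,23.62) → (192.46,43.05) → (192.92,81.11) → (226.11,99.74) → (258.84,80.31). Closed: final G1 returns to the first vertex.

**Shape 3** — `<path>` open polyline, stroke `#ff8800` → score (S626, F1869). Machine vertices: (203.43,27.75) → (91.00,120.87) → (157.82,88.85). Open path.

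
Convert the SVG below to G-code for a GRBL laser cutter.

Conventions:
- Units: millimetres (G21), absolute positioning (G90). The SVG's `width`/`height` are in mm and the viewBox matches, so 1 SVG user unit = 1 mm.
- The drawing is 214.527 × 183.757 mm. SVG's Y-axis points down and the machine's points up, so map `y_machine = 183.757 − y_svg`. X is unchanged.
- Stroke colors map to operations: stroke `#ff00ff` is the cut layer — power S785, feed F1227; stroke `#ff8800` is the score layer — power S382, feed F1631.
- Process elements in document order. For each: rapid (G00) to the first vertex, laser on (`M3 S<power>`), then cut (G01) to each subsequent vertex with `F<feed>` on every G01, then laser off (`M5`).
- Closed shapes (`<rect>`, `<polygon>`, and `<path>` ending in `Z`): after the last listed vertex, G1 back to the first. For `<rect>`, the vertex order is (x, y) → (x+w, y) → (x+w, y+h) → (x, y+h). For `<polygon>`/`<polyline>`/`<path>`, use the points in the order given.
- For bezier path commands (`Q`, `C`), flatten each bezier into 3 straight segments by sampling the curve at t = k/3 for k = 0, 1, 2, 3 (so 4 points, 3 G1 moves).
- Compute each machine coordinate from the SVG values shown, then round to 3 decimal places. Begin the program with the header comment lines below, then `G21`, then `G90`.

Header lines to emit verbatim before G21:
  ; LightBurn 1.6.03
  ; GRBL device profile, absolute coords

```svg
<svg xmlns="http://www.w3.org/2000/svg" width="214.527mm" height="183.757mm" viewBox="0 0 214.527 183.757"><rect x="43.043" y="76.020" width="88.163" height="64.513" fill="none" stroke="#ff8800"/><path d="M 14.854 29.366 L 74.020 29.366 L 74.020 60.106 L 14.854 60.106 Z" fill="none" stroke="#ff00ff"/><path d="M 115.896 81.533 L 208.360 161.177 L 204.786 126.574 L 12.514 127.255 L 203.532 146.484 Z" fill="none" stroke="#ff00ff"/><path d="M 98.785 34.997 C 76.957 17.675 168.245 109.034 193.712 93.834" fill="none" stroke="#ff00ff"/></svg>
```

; LightBurn 1.6.03
; GRBL device profile, absolute coords
G21
G90
G00 X43.043 Y107.737
M3 S382
G01 X131.206 Y107.737 F1631
G01 X131.206 Y43.224 F1631
G01 X43.043 Y43.224 F1631
G01 X43.043 Y107.737 F1631
M5
G00 X14.854 Y154.391
M3 S785
G01 X74.020 Y154.391 F1227
G01 X74.020 Y123.651 F1227
G01 X14.854 Y123.651 F1227
G01 X14.854 Y154.391 F1227
M5
G00 X115.896 Y102.224
M3 S785
G01 X208.360 Y22.580 F1227
G01 X204.786 Y57.183 F1227
G01 X12.514 Y56.502 F1227
G01 X203.532 Y37.273 F1227
G01 X115.896 Y102.224 F1227
M5
G00 X98.785 Y148.760
M3 S785
G01 X108.035 Y137.827 F1227
G01 X152.932 Y102.271 F1227
G01 X193.712 Y89.923 F1227
M5

1 u = 1 mm; y_m = 183.757 − y.

[1] `<rect>` rectangle, #ff8800→score S382 F1631: (43.043,107.737) → (131.206,107.737) → (131.206,43.224) → (43.043,43.224) → (43.043,107.737) (closed)

[2] `<path>` rectangle, #ff00ff→cut S785 F1227: (14.854,154.391) → (74.020,154.391) → (74.020,123.651) → (14.854,123.651) → (14.854,154.391) (closed)

[3] `<path>` closed polygon, #ff00ff→cut S785 F1227: (115.896,102.224) → (208.360,22.580) → (204.786,57.183) → (12.514,56.502) → (203.532,37.273) → (115.896,102.224) (closed)

[4] `<path>` cubic bezier, #ff00ff→cut S785 F1227: (98.785,148.760) → (108.035,137.827) → (152.932,102.271) → (193.712,89.923)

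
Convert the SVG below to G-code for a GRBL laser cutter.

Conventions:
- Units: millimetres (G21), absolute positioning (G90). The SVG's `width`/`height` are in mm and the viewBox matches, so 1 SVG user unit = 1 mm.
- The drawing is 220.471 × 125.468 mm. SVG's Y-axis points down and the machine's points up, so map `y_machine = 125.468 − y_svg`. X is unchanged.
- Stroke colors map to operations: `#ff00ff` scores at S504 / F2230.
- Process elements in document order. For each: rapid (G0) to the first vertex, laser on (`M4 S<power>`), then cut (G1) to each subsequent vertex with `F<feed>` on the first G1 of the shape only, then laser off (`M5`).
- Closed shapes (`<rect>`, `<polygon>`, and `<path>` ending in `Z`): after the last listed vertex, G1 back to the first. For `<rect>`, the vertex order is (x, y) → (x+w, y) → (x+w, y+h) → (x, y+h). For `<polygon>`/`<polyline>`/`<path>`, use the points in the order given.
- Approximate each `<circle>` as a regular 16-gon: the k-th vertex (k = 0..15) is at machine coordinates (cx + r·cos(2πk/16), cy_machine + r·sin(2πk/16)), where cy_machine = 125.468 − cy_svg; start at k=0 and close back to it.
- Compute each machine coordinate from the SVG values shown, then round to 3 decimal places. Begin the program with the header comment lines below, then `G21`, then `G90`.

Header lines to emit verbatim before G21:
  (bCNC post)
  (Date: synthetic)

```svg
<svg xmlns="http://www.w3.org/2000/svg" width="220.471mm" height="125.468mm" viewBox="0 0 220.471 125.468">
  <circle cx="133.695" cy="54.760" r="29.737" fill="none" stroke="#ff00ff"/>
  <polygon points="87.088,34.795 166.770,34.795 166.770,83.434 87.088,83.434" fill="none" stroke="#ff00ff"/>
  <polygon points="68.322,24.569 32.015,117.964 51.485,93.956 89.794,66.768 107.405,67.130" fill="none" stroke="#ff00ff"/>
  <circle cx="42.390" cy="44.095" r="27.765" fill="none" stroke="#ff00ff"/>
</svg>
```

Since the viewBox matches the mm dimensions, user units are millimetres directly. The only transform is the Y-flip y_m = 125.468 − y_svg.

Shape 1 is a circle drawn with `<circle>`. Its stroke #ff00ff means score at S504, F2230. After flipping Y the toolpath is (163.432,70.708) → (161.168,82.088) → (154.722,91.735) → (145.075,98.181) → (133.695,100.445) → (122.315,98.181) → (112.668,91.735) → (106.222,82.088) → (103.958,70.708) → (106.222,59.328) → (112.668,49.681) → (122.315,43.235) → (133.695,40.971) → (145.075,43.235) → (154.722,49.681) → (161.168,59.328) → (163.432,70.708), returning to the start.

Shape 2 is a rectangle drawn with `<polygon>`. Its stroke #ff00ff means score at S504, F2230. After flipping Y the toolpath is (87.088,90.673) → (166.770,90.673) → (166.770,42.034) → (87.088,42.034) → (87.088,90.673), returning to the start.

Shape 3 is a closed polygon drawn with `<polygon>`. Its stroke #ff00ff means score at S504, F2230. After flipping Y the toolpath is (68.322,100.899) → (32.015,7.504) → (51.485,31.512) → (89.794,58.700) → (107.405,58.338) → (68.322,100.899), returning to the start.

Shape 4 is a circle drawn with `<circle>`. Its stroke #ff00ff means score at S504, F2230. After flipping Y the toolpath is (70.155,81.373) → (68.042,91.998) → (62.023,101.006) → (53.015,107.025) → (42.390,109.138) → (31.765,107.025) → (22.757,101.006) → (16.738,91.998) → (14.625,81.373) → (16.738,70.748) → (22.757,61.740) → (31.765,55.721) → (42.390,53.608) → (53.015,55.721) → (62.023,61.740) → (68.042,70.748) → (70.155,81.373), returning to the start.

(bCNC post)
(Date: synthetic)
G21
G90
G0 X163.432 Y70.708
M4 S504
G1 X161.168 Y82.088 F2230
G1 X154.722 Y91.735
G1 X145.075 Y98.181
G1 X133.695 Y100.445
G1 X122.315 Y98.181
G1 X112.668 Y91.735
G1 X106.222 Y82.088
G1 X103.958 Y70.708
G1 X106.222 Y59.328
G1 X112.668 Y49.681
G1 X122.315 Y43.235
G1 X133.695 Y40.971
G1 X145.075 Y43.235
G1 X154.722 Y49.681
G1 X161.168 Y59.328
G1 X163.432 Y70.708
M5
G0 X87.088 Y90.673
M4 S504
G1 X166.770 Y90.673 F2230
G1 X166.770 Y42.034
G1 X87.088 Y42.034
G1 X87.088 Y90.673
M5
G0 X68.322 Y100.899
M4 S504
G1 X32.015 Y7.504 F2230
G1 X51.485 Y31.512
G1 X89.794 Y58.700
G1 X107.405 Y58.338
G1 X68.322 Y100.899
M5
G0 X70.155 Y81.373
M4 S504
G1 X68.042 Y91.998 F2230
G1 X62.023 Y101.006
G1 X53.015 Y107.025
G1 X42.390 Y109.138
G1 X31.765 Y107.025
G1 X22.757 Y101.006
G1 X16.738 Y91.998
G1 X14.625 Y81.373
G1 X16.738 Y70.748
G1 X22.757 Y61.740
G1 X31.765 Y55.721
G1 X42.390 Y53.608
G1 X53.015 Y55.721
G1 X62.023 Y61.740
G1 X68.042 Y70.748
G1 X70.155 Y81.373
M5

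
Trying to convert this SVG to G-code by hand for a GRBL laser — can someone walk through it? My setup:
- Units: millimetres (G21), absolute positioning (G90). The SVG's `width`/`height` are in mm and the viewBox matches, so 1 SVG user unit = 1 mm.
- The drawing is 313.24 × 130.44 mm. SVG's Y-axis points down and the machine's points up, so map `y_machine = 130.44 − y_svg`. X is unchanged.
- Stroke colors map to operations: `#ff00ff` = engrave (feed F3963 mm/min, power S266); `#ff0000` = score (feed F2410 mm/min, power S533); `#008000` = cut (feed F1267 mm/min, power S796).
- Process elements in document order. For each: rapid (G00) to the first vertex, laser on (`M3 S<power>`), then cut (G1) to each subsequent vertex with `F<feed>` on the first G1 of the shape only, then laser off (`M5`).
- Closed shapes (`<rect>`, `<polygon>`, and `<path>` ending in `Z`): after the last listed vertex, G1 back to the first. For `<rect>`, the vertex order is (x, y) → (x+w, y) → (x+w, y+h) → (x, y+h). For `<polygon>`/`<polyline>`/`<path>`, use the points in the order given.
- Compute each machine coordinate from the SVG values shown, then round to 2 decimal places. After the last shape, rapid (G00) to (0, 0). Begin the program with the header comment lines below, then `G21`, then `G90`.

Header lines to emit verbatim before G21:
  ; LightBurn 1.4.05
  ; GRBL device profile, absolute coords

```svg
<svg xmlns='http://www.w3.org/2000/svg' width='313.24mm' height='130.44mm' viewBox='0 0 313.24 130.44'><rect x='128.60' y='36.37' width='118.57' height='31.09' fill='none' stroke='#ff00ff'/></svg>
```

; LightBurn 1.4.05
; GRBL device profile, absolute coords
G21
G90
G00 X128.60 Y94.07
M3 S266
G1 X247.17 Y94.07 F3963
G1 X247.17 Y62.98
G1 X128.60 Y62.98
G1 X128.60 Y94.07
M5
G00 X0.00 Y0.00

Since the viewBox matches the mm dimensions, user units are millimetres directly. The only transform is the Y-flip y_m = 130.44 − y_svg.

Shape 1 is a rectangle drawn with `<rect>`. Its stroke #ff00ff means engrave at S266, F3963. After flipping Y the toolpath is (128.60,94.07) → (247.17,94.07) → (247.17,62.98) → (128.60,62.98) → (128.60,94.07), returning to the start.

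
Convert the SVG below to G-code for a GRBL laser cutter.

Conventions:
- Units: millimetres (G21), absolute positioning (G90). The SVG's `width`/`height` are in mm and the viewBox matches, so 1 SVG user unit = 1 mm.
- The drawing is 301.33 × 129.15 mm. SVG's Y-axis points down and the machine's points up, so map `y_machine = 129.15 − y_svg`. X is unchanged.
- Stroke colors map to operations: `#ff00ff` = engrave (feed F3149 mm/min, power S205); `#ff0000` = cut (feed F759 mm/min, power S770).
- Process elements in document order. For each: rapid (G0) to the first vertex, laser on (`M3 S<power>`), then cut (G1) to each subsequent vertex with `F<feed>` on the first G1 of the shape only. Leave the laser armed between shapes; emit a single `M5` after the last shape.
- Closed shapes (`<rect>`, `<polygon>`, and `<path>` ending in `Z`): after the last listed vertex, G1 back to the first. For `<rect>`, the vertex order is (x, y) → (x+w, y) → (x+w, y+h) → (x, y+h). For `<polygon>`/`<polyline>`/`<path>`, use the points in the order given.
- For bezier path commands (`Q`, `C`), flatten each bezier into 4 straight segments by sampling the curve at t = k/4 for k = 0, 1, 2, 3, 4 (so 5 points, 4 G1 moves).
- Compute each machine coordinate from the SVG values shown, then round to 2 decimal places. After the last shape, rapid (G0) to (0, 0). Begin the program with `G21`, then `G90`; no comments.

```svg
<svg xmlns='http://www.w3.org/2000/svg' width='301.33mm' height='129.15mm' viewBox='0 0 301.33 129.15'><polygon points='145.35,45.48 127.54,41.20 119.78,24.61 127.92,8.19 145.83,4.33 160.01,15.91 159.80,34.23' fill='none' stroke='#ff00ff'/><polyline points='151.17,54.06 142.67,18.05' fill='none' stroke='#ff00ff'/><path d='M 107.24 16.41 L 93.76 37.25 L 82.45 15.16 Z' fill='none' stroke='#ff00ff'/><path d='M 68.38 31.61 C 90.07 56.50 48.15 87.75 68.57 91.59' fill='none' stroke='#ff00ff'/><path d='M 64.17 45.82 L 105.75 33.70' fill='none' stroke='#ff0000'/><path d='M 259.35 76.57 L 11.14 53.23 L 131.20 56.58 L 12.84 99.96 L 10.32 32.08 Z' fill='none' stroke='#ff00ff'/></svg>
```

Since the viewBox matches the mm dimensions, user units are millimetres directly. The only transform is the Y-flip y_m = 129.15 − y_svg.

Shape 1 is a regular polygon drawn with `<polygon>`. Its stroke #ff00ff means engrave at S205, F3149. After flipping Y the toolpath is (145.35,83.67) → (127.54,87.95) → (119.78,104.54) → (127.92,120.96) → (145.83,124.82) → (160.01,113.24) → (159.80,94.92) → (145.35,83.67), returning to the start.

Shape 2 is a line segment drawn with `<polyline>`. Its stroke #ff00ff means engrave at S205, F3149. After flipping Y the toolpath is (151.17,75.09) → (142.67,111.10).

Shape 3 is a regular polygon drawn with `<path>`. Its stroke #ff00ff means engrave at S205, F3149. After flipping Y the toolpath is (107.24,112.74) → (93.76,91.90) → (82.45,113.99) → (107.24,112.74), returning to the start.

Shape 4 is a cubic bezier drawn with `<path>`. Its stroke #ff00ff means engrave at S205, F3149. After flipping Y the toolpath is (68.38,97.54) → (74.69,78.21) → (68.95,59.66) → (62.98,45.05) → (68.57,37.56).

Shape 5 is a line segment drawn with `<path>`. Its stroke #ff0000 means cut at S770, F759. After flipping Y the toolpath is (64.17,83.33) → (105.75,95.45).

Shape 6 is a closed polygon drawn with `<path>`. Its stroke #ff00ff means engrave at S205, F3149. After flipping Y the toolpath is (259.35,52.58) → (11.14,75.92) → (131.20,72.57) → (12.84,29.19) → (10.32,97.07) → (259.35,52.58), returning to the start.

G21
G90
G0 X145.35 Y83.67
M3 S205
G1 X127.54 Y87.95 F3149
G1 X119.78 Y104.54
G1 X127.92 Y120.96
G1 X145.83 Y124.82
G1 X160.01 Y113.24
G1 X159.80 Y94.92
G1 X145.35 Y83.67
G0 X151.17 Y75.09
M3 S205
G1 X142.67 Y111.10 F3149
G0 X107.24 Y112.74
M3 S205
G1 X93.76 Y91.90 F3149
G1 X82.45 Y113.99
G1 X107.24 Y112.74
G0 X68.38 Y97.54
M3 S205
G1 X74.69 Y78.21 F3149
G1 X68.95 Y59.66
G1 X62.98 Y45.05
G1 X68.57 Y37.56
G0 X64.17 Y83.33
M3 S770
G1 X105.75 Y95.45 F759
G0 X259.35 Y52.58
M3 S205
G1 X11.14 Y75.92 F3149
G1 X131.20 Y72.57
G1 X12.84 Y29.19
G1 X10.32 Y97.07
G1 X259.35 Y52.58
M5
G0 X0.00 Y0.00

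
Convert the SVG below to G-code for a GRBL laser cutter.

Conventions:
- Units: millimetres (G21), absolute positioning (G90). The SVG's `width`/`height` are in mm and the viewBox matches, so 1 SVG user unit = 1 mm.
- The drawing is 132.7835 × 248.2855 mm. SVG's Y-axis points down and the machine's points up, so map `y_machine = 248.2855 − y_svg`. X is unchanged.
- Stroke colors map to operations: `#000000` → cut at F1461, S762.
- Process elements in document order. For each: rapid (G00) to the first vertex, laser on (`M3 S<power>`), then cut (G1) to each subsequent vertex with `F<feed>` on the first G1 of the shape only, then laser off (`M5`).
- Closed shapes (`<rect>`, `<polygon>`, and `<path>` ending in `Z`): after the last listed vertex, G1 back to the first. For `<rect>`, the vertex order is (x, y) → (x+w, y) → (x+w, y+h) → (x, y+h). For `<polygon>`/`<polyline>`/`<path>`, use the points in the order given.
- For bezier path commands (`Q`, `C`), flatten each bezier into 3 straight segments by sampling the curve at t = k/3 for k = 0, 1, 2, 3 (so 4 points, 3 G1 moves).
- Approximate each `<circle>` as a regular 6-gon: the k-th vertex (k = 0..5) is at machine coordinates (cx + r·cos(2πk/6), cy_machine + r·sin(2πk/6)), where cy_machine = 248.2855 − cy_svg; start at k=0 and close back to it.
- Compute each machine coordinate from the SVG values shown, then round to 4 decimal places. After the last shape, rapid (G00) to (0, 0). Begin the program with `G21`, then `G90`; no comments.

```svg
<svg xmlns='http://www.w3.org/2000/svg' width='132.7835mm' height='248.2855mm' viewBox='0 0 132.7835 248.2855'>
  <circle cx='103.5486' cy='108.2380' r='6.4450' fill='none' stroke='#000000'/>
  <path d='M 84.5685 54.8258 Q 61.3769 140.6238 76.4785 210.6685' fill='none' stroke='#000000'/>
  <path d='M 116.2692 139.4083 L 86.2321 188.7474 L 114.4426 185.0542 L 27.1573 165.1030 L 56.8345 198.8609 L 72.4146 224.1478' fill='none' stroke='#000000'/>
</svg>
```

G21
G90
G00 X109.9936 Y140.0475
M3 S762
G1 X106.7711 Y145.6290 F1461
G1 X100.3261 Y145.6290
G1 X97.1036 Y140.0475
G1 X100.3261 Y134.4660
G1 X106.7711 Y134.4660
G1 X109.9936 Y140.0475
M5
G00 X84.5685 Y193.4597
M3 S762
G1 X73.3622 Y138.0114 F1461
G1 X70.6656 Y86.0638
G1 X76.4785 Y37.6170
M5
G00 X116.2692 Y108.8772
M3 S762
G1 X86.2321 Y59.5381 F1461
G1 X114.4426 Y63.2313
G1 X27.1573 Y83.1825
G1 X56.8345 Y49.4246
G1 X72.4146 Y24.1377
M5
G00 X0.0000 Y0.0000

Since the viewBox matches the mm dimensions, user units are millimetres directly. The only transform is the Y-flip y_m = 248.2855 − y_svg.

Shape 1 is a circle drawn with `<circle>`. Its stroke #000000 means cut at S762, F1461. After flipping Y the toolpath is (109.9936,140.0475) → (106.7711,145.6290) → (100.3261,145.6290) → (97.1036,140.0475) → (100.3261,134.4660) → (106.7711,134.4660) → (109.9936,140.0475), returning to the start.

Shape 2 is a quadratic bezier drawn with `<path>`. Its stroke #000000 means cut at S762, F1461. After flipping Y the toolpath is (84.5685,193.4597) → (73.3622,138.0114) → (70.6656,86.0638) → (76.4785,37.6170).

Shape 3 is a open polyline drawn with `<path>`. Its stroke #000000 means cut at S762, F1461. After flipping Y the toolpath is (116.2692,108.8772) → (86.2321,59.5381) → (114.4426,63.2313) → (27.1573,83.1825) → (56.8345,49.4246) → (72.4146,24.1377).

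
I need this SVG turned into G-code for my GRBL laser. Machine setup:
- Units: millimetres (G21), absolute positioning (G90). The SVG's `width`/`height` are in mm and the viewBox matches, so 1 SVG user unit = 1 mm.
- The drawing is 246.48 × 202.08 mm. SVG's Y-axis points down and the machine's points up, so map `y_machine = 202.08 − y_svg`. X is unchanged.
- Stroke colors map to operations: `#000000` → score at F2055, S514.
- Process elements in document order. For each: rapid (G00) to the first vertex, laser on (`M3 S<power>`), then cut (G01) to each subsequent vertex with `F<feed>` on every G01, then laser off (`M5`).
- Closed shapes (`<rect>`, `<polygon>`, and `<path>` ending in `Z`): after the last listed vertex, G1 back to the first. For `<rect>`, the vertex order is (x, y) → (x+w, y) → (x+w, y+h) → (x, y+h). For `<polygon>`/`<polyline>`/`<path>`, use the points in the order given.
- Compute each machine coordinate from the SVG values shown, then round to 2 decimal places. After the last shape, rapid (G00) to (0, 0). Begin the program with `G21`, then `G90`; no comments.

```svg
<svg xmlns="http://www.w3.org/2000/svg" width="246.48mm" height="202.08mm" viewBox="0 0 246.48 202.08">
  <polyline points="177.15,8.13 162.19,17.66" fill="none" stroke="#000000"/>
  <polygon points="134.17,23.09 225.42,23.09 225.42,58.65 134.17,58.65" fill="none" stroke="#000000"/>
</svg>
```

G21
G90
G00 X177.15 Y193.95
M3 S514
G01 X162.19 Y184.42 F2055
M5
G00 X134.17 Y178.99
M3 S514
G01 X225.42 Y178.99 F2055
G01 X225.42 Y143.43 F2055
G01 X134.17 Y143.43 F2055
G01 X134.17 Y178.99 F2055
M5
G00 X0.00 Y0.00

1 u = 1 mm; y_m = 202.08 − y.

[1] `<polyline>` line segment, #000000→score S514 F2055: (177.15,193.95) → (162.19,184.42)

[2] `<polygon>` rectangle, #000000→score S514 F2055: (134.17,178.99) → (225.42,178.99) → (225.42,143.43) → (134.17,143.43) → (134.17,178.99) (closed)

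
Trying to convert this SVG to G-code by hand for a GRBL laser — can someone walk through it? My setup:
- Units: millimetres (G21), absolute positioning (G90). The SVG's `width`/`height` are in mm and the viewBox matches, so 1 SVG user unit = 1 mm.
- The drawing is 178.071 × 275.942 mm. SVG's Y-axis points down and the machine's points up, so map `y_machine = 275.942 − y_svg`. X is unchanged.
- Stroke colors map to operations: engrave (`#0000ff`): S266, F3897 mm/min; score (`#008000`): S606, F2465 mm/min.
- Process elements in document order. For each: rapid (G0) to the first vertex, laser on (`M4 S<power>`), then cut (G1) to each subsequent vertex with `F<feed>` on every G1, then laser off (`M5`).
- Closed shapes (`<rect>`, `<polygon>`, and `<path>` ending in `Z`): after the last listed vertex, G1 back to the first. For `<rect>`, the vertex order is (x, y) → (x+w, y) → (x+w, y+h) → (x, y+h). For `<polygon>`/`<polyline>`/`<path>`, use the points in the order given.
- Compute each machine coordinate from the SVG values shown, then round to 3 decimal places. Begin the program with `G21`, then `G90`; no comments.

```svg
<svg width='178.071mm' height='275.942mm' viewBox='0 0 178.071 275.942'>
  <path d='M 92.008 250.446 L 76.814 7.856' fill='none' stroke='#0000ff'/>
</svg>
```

viewBox `0 0 178.071 275.942` with mm width/height → 1 unit = 1 mm. Flip: y_m = 275.942 − y_svg.

**Shape 1** — `<path>` line segment, stroke `#0000ff` → engrave (S266, F3897). Machine vertices: (92.008,25.496) → (76.814,268.086). Open path.

G21
G90
G0 X92.008 Y25.496
M4 S266
G1 X76.814 Y268.086 F3897
M5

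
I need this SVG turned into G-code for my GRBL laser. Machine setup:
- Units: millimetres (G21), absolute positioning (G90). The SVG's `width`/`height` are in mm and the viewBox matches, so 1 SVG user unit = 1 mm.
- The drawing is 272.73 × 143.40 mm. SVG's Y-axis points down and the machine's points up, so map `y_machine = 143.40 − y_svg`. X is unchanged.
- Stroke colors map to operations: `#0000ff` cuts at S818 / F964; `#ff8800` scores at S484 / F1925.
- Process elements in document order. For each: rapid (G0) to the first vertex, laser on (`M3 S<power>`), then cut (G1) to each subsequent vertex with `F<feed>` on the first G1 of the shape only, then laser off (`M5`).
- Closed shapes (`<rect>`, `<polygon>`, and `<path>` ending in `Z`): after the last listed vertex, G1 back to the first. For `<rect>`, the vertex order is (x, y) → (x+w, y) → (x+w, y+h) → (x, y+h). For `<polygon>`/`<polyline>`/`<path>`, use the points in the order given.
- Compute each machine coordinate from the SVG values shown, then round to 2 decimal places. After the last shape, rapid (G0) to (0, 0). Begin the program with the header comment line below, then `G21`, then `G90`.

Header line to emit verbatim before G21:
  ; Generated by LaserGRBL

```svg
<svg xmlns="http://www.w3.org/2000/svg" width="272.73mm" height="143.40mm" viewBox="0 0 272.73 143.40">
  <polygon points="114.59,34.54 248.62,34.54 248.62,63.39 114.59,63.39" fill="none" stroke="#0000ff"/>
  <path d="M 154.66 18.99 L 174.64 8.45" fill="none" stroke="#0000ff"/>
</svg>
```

1 u = 1 mm; y_m = 143.40 − y.

[1] `<polygon>` rectangle, #0000ff→cut S818 F964: (114.59,108.86) → (248.62,108.86) → (248.62,80.01) → (114.59,80.01) → (114.59,108.86) (closed)

[2] `<path>` line segment, #0000ff→cut S818 F964: (154.66,124.41) → (174.64,134.95)

; Generated by LaserGRBL
G21
G90
G0 X114.59 Y108.86
M3 S818
G1 X248.62 Y108.86 F964
G1 X248.62 Y80.01
G1 X114.59 Y80.01
G1 X114.59 Y108.86
M5
G0 X154.66 Y124.41
M3 S818
G1 X174.64 Y134.95 F964
M5
G0 X0.00 Y0.00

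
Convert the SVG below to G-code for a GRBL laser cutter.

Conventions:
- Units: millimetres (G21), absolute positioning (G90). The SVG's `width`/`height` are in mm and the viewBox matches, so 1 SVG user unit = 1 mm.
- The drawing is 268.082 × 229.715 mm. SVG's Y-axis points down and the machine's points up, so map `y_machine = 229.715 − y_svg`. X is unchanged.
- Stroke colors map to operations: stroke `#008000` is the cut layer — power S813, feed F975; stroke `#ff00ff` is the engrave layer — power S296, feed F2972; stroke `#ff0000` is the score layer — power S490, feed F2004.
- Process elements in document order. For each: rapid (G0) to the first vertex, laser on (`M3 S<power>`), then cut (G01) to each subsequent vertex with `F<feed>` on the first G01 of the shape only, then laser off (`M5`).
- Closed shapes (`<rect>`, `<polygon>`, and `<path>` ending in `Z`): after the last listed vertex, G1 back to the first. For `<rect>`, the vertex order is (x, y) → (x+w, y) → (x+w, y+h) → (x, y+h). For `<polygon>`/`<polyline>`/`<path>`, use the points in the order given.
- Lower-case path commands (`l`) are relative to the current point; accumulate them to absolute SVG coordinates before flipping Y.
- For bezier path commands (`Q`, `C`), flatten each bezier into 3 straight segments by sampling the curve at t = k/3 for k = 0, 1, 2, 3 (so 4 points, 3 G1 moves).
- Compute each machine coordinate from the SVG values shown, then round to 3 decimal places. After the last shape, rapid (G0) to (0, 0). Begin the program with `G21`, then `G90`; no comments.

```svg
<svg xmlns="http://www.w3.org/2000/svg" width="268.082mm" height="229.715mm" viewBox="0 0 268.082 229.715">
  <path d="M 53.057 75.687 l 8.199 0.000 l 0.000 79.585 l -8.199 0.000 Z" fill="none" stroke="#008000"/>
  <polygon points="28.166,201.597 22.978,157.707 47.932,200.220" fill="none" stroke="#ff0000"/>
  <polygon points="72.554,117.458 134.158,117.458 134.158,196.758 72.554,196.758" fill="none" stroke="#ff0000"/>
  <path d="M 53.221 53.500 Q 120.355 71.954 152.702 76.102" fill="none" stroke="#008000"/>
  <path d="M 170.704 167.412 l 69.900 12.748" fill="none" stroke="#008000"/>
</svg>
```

1 u = 1 mm; y_m = 229.715 − y.

[1] `<path>` rectangle, #008000→cut S813 F975: (53.057,154.028) → (61.256,154.028) → (61.256,74.443) → (53.057,74.443) → (53.057,154.028) (closed)

[2] `<polygon>` closed polygon, #ff0000→score S490 F2004: (28.166,28.118) → (22.978,72.008) → (47.932,29.495) → (28.166,28.118) (closed)

[3] `<polygon>` rectangle, #ff0000→score S490 F2004: (72.554,112.257) → (134.158,112.257) → (134.158,32.957) → (72.554,32.957) → (72.554,112.257) (closed)

[4] `<path>` quadratic bezier, #008000→cut S813 F975: (53.221,176.215) → (94.112,165.502) → (127.272,157.968) → (152.702,153.613)

[5] `<path>` line segment, #008000→cut S813 F975: (170.704,62.303) → (240.604,49.555)

G21
G90
G0 X53.057 Y154.028
M3 S813
G01 X61.256 Y154.028 F975
G01 X61.256 Y74.443
G01 X53.057 Y74.443
G01 X53.057 Y154.028
M5
G0 X28.166 Y28.118
M3 S490
G01 X22.978 Y72.008 F2004
G01 X47.932 Y29.495
G01 X28.166 Y28.118
M5
G0 X72.554 Y112.257
M3 S490
G01 X134.158 Y112.257 F2004
G01 X134.158 Y32.957
G01 X72.554 Y32.957
G01 X72.554 Y112.257
M5
G0 X53.221 Y176.215
M3 S813
G01 X94.112 Y165.502 F975
G01 X127.272 Y157.968
G01 X152.702 Y153.613
M5
G0 X170.704 Y62.303
M3 S813
G01 X240.604 Y49.555 F975
M5
G0 X0.000 Y0.000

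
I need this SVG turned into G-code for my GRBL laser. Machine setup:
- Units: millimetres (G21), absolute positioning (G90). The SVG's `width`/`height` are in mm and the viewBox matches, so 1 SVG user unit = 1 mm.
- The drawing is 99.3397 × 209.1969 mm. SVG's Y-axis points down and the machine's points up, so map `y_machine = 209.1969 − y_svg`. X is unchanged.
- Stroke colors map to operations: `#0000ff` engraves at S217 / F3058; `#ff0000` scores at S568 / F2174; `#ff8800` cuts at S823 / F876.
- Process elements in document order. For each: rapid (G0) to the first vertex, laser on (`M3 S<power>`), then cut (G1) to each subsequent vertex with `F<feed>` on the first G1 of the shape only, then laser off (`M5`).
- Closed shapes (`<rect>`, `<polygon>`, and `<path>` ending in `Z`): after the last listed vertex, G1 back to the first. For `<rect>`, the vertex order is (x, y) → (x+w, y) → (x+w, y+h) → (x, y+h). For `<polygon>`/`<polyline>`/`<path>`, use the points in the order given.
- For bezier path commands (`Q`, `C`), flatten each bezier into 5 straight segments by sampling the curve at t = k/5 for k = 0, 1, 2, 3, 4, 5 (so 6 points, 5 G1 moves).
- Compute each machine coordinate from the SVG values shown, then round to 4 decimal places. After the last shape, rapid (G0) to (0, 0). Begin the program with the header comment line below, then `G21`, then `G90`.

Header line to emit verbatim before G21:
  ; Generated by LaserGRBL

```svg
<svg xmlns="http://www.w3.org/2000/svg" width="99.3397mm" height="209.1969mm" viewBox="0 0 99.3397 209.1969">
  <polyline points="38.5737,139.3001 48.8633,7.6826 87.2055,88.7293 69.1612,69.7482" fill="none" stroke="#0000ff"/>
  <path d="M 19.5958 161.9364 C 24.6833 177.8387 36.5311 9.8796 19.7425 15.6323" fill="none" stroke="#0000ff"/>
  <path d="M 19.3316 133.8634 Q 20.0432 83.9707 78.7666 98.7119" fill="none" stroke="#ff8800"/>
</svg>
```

viewBox `0 0 99.3397 209.1969` with mm width/height → 1 unit = 1 mm. Flip: y_m = 209.1969 − y_svg.

**Shape 1** — `<polyline>` open polyline, stroke `#0000ff` → engrave (S217, F3058). Machine vertices: (38.5737,69.8968) → (48.8633,201.5143) → (87.2055,120.4676) → (69.1612,139.4487). Open path.

**Shape 2** — `<path>` cubic bezier, stroke `#0000ff` → engrave (S217, F3058). Control points (SVG): P0=(19.5958,161.9364), P1=(24.6833,177.8387), P2=(36.5311,9.8796), P3=(19.7425,15.6323); sampled at t=k/5. Machine vertices: (19.5958,47.2605) → (23.1764,56.9219) → (26.6804,93.5465) → (28.4087,139.9709) → (26.6625,179.0314) → (19.7425,193.5646). Open path.

**Shape 3** — `<path>` quadratic bezier, stroke `#ff8800` → cut (S823, F876). Control points (SVG): P0=(19.3316,133.8634), P1=(20.0432,83.9707), P2=(78.7666,98.7119); sampled at t=k/5. Machine vertices: (19.3316,75.3335) → (21.9367,92.7052) → (29.1828,104.9062) → (41.0698,111.9365) → (57.5977,113.7961) → (78.7666,110.4850). Open path.

; Generated by LaserGRBL
G21
G90
G0 X38.5737 Y69.8968
M3 S217
G1 X48.8633 Y201.5143 F3058
G1 X87.2055 Y120.4676
G1 X69.1612 Y139.4487
M5
G0 X19.5958 Y47.2605
M3 S217
G1 X23.1764 Y56.9219 F3058
G1 X26.6804 Y93.5465
G1 X28.4087 Y139.9709
G1 X26.6625 Y179.0314
G1 X19.7425 Y193.5646
M5
G0 X19.3316 Y75.3335
M3 S823
G1 X21.9367 Y92.7052 F876
G1 X29.1828 Y104.9062
G1 X41.0698 Y111.9365
G1 X57.5977 Y113.7961
G1 X78.7666 Y110.4850
M5
G0 X0.0000 Y0.0000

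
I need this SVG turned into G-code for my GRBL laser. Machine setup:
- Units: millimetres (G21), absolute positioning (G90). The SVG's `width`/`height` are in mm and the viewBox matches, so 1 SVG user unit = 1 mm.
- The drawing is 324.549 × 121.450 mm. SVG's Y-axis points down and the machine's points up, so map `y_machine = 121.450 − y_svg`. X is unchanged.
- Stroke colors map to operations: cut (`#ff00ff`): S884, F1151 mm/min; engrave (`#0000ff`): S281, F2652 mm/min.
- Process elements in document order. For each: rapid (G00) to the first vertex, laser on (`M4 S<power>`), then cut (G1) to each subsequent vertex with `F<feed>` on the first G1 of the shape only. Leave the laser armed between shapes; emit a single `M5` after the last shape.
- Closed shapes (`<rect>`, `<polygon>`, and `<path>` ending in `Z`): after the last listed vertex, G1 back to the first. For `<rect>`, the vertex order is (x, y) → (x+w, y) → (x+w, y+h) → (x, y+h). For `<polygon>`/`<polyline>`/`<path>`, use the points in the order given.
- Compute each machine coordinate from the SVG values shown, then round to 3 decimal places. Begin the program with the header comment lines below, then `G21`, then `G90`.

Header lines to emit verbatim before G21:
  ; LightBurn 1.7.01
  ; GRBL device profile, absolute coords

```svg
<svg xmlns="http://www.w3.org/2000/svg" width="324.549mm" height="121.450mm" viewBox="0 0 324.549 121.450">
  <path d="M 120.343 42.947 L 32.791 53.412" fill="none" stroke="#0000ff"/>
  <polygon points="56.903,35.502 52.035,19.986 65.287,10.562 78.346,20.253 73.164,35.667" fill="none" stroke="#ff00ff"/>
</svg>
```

1 u = 1 mm; y_m = 121.450 − y.

[1] `<path>` line segment, #0000ff→engrave S281 F2652: (120.343,78.503) → (32.791,68.038)

[2] `<polygon>` regular polygon, #ff00ff→cut S884 F1151: (56.903,85.948) → (52.035,101.464) → (65.287,110.888) → (78.346,101.197) → (73.164,85.783) → (56.903,85.948) (closed)

; LightBurn 1.7.01
; GRBL device profile, absolute coords
G21
G90
G00 X120.343 Y78.503
M4 S281
G1 X32.791 Y68.038 F2652
G00 X56.903 Y85.948
M4 S884
G1 X52.035 Y101.464 F1151
G1 X65.287 Y110.888
G1 X78.346 Y101.197
G1 X73.164 Y85.783
G1 X56.903 Y85.948
M5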